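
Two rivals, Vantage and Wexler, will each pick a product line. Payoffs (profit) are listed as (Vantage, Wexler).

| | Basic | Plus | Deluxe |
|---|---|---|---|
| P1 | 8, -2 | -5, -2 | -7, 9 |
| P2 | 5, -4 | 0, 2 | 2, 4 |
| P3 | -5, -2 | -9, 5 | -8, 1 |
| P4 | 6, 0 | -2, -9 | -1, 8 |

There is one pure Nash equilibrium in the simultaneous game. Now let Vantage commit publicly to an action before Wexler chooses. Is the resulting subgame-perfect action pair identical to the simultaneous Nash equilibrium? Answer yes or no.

yes

Backward induction with Vantage moving first.
- P1: Wexler compares -2, -2, 9 and picks Deluxe; Vantage would get -7.
- P2: Wexler compares -4, 2, 4 and picks Deluxe; Vantage would get 2.
- P3: Wexler compares -2, 5, 1 and picks Plus; Vantage would get -9.
- P4: Wexler compares 0, -9, 8 and picks Deluxe; Vantage would get -1.
Among -7, 2, -9, -1, the best is 2 at P2. Subgame-perfect outcome: (P2, Deluxe) with payoffs (2, 4).
Now find the simultaneous Nash equilibrium.
Vantage's best replies: Basic→P1; Plus→P2; Deluxe→P2.
Wexler's best replies: P1→Deluxe; P2→Deluxe; P3→Plus; P4→Deluxe.
The unique mutual best reply is (P2, Deluxe), giving (2, 4).
Sequential outcome (P2, Deluxe) coincides with the Nash profile (P2, Deluxe).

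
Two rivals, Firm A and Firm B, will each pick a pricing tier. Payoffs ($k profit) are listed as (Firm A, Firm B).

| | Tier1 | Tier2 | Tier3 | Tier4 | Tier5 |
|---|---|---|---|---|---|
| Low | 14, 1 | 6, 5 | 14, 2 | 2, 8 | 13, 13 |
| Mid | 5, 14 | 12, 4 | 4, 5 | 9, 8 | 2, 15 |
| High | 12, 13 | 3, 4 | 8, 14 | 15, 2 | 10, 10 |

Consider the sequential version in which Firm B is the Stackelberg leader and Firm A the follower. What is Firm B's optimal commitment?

Backward induction with Firm B moving first.
- Tier1: Firm A compares 14, 5, 12 and picks Low; Firm B would get 1.
- Tier2: Firm A compares 6, 12, 3 and picks Mid; Firm B would get 4.
- Tier3: Firm A compares 14, 4, 8 and picks Low; Firm B would get 2.
- Tier4: Firm A compares 2, 9, 15 and picks High; Firm B would get 2.
- Tier5: Firm A compares 13, 2, 10 and picks Low; Firm B would get 13.
Among 1, 4, 2, 2, 13, the best is 13 at Tier5. Subgame-perfect outcome: (Low, Tier5) with payoffs (13, 13).

Tier5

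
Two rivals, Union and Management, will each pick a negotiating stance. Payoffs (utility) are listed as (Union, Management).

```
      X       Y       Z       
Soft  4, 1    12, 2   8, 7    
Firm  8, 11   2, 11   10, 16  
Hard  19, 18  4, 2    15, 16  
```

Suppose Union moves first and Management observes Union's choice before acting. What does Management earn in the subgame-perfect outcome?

Backward induction with Union moving first.
- Soft: BR = Z, leader payoff 8.
- Firm: BR = Z, leader payoff 10.
- Hard: BR = X, leader payoff 19.
Union's induced payoffs are 8, 10, 19, so Union commits to Hard. Subgame-perfect outcome: (Hard, X) with payoffs (19, 18).

18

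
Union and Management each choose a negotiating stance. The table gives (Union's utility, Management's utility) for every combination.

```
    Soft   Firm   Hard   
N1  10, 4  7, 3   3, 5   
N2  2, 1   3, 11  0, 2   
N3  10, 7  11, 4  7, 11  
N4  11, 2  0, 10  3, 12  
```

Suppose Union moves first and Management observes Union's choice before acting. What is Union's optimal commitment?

Work backward from Management's decision.
- N1 → Management plays Hard (best of 4, 3, 5); Union gets 3.
- N2 → Management plays Firm (best of 1, 11, 2); Union gets 3.
- N3 → Management plays Hard (best of 7, 4, 11); Union gets 7.
- N4 → Management plays Hard (best of 2, 10, 12); Union gets 3.
Maximizing over 3, 3, 7, 3, Union chooses N3. Subgame-perfect outcome: (N3, Hard) with payoffs (7, 11).

N3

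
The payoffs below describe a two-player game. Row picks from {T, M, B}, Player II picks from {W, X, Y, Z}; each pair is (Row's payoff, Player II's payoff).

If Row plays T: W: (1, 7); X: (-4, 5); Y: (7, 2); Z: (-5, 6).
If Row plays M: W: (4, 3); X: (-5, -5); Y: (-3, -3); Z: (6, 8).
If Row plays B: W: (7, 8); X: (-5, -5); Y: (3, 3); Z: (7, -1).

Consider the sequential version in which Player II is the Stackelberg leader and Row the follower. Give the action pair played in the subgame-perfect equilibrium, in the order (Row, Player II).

Backward induction with Player II moving first.
- W: Row compares 1, 4, 7 and picks B; Player II would get 8.
- X: Row compares -4, -5, -5 and picks T; Player II would get 5.
- Y: Row compares 7, -3, 3 and picks T; Player II would get 2.
- Z: Row compares -5, 6, 7 and picks B; Player II would get -1.
Maximizing over 8, 5, 2, -1, Player II chooses W. Subgame-perfect outcome: (B, W) with payoffs (7, 8).

(B, W)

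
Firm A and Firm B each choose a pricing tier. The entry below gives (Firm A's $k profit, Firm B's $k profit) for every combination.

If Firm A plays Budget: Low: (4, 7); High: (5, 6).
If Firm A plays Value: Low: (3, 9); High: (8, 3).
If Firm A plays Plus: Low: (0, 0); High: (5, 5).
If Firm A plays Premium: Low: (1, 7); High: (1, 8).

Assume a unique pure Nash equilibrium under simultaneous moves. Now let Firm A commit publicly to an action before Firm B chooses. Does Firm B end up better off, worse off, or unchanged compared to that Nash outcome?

Firm B best-responds to each possible Firm A move:
- Budget: Firm B compares 7, 6 and picks Low; Firm A would get 4.
- Value: Firm B compares 9, 3 and picks Low; Firm A would get 3.
- Plus: Firm B compares 0, 5 and picks High; Firm A would get 5.
- Premium: Firm B compares 7, 8 and picks High; Firm A would get 1.
Maximizing over 4, 3, 5, 1, Firm A chooses Plus. Subgame-perfect outcome: (Plus, High) with payoffs (5, 5).
Under simultaneous play:
Firm A's best replies: Low→Budget; High→Value.
Firm B's best replies: Budget→Low; Value→Low; Plus→High; Premium→High.
Only (Budget, Low) has each player best-responding; Nash payoffs (4, 7).
Firm B earns 5 sequentially versus 7 at the Nash outcome: worse off.

worse off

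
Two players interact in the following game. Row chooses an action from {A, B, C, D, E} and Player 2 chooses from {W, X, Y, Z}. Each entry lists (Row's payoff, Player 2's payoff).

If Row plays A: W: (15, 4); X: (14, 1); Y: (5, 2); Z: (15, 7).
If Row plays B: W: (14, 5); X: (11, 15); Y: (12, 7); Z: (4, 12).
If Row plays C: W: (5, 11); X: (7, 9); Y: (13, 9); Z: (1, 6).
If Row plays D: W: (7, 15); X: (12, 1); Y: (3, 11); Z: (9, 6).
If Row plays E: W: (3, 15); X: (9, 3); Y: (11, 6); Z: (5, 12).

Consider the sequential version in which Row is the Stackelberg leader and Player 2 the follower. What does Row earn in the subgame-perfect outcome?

Work backward from Player 2's decision.
- A → Player 2 plays Z (best of 4, 1, 2, 7); Row gets 15.
- B → Player 2 plays X (best of 5, 15, 7, 12); Row gets 11.
- C → Player 2 plays W (best of 11, 9, 9, 6); Row gets 5.
- D → Player 2 plays W (best of 15, 1, 11, 6); Row gets 7.
- E → Player 2 plays W (best of 15, 3, 6, 12); Row gets 3.
Maximizing over 15, 11, 5, 7, 3, Row chooses A. Subgame-perfect outcome: (A, Z) with payoffs (15, 7).

15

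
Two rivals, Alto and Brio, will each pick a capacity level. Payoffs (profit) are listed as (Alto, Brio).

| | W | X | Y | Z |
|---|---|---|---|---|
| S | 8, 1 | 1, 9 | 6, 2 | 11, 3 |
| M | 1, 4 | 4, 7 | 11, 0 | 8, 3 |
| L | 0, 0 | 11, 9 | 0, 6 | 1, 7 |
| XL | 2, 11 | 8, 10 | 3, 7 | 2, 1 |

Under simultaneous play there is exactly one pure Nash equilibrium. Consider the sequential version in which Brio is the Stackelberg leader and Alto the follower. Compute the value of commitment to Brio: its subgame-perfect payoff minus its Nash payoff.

Solve by backward induction (Brio leads).
- W: Alto compares 8, 1, 0, 2 and picks S; Brio would get 1.
- X: Alto compares 1, 4, 11, 8 and picks L; Brio would get 9.
- Y: Alto compares 6, 11, 0, 3 and picks M; Brio would get 0.
- Z: Alto compares 11, 8, 1, 2 and picks S; Brio would get 3.
Among 1, 9, 0, 3, the best is 9 at X. Subgame-perfect outcome: (L, X) with payoffs (11, 9).
Now find the simultaneous Nash equilibrium.
Alto's best replies: W→S; X→L; Y→M; Z→S.
Brio's best replies: S→X; M→X; L→X; XL→W.
The unique mutual best reply is (L, X), giving (11, 9).
Brio's commitment gain: 9 − 9 = 0.

0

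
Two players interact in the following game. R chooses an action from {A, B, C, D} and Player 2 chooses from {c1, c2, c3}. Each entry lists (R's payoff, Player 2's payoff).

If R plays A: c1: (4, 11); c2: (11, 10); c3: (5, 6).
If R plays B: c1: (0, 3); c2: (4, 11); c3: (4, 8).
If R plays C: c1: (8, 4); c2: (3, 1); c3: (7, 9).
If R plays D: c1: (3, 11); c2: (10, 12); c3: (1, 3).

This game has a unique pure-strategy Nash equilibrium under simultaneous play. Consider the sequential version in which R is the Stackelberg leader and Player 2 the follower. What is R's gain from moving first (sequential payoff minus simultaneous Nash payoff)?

3

Work backward from Player 2's decision.
- A: Player 2 compares 11, 10, 6 and picks c1; R would get 4.
- B: Player 2 compares 3, 11, 8 and picks c2; R would get 4.
- C: Player 2 compares 4, 1, 9 and picks c3; R would get 7.
- D: Player 2 compares 11, 12, 3 and picks c2; R would get 10.
Among 4, 4, 7, 10, the best is 10 at D. Subgame-perfect outcome: (D, c2) with payoffs (10, 12).
For the simultaneous game, intersect best replies.
R's best replies: c1→C; c2→A; c3→C.
Player 2's best replies: A→c1; B→c2; C→c3; D→c2.
Only (C, c3) has each player best-responding; Nash payoffs (7, 9).
R's commitment gain: 10 − 7 = 3.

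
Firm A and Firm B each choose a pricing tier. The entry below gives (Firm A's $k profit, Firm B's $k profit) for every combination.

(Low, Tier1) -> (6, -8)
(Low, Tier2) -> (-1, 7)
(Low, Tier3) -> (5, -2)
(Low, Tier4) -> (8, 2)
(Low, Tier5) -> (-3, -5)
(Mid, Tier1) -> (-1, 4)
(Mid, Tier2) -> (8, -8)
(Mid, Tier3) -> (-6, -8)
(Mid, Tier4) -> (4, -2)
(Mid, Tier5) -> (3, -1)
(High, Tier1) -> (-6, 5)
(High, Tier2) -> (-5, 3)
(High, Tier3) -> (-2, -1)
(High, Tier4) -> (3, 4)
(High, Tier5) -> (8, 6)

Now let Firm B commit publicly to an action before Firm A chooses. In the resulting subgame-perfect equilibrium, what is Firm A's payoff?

8

Backward induction with Firm B moving first.
- Tier1: Firm A compares 6, -1, -6 and picks Low; Firm B would get -8.
- Tier2: Firm A compares -1, 8, -5 and picks Mid; Firm B would get -8.
- Tier3: Firm A compares 5, -6, -2 and picks Low; Firm B would get -2.
- Tier4: Firm A compares 8, 4, 3 and picks Low; Firm B would get 2.
- Tier5: Firm A compares -3, 3, 8 and picks High; Firm B would get 6.
Among -8, -8, -2, 2, 6, the best is 6 at Tier5. Subgame-perfect outcome: (High, Tier5) with payoffs (8, 6).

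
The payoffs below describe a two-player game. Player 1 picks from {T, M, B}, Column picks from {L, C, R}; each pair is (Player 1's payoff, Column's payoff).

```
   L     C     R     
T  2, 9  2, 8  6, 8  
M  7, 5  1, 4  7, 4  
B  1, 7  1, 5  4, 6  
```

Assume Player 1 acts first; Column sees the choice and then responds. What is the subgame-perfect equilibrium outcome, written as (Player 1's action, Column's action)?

(M, L)

Column best-responds to each possible Player 1 move:
- T: BR = L, leader payoff 2.
- M: BR = L, leader payoff 7.
- B: BR = L, leader payoff 1.
Maximizing over 2, 7, 1, Player 1 chooses M. Subgame-perfect outcome: (M, L) with payoffs (7, 5).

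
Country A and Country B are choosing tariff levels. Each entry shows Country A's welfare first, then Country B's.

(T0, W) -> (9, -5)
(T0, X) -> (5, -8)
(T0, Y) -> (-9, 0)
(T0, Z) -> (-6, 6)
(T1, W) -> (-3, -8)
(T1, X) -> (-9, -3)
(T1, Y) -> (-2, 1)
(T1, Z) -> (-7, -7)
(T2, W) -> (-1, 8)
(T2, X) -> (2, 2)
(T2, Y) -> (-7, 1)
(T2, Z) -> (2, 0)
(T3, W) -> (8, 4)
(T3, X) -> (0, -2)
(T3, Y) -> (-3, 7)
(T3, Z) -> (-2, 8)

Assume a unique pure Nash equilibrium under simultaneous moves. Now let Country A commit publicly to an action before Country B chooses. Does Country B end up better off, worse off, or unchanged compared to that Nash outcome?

better off

Country B best-responds to each possible Country A move:
- T0: BR = Z, leader payoff -6.
- T1: BR = Y, leader payoff -2.
- T2: BR = W, leader payoff -1.
- T3: BR = Z, leader payoff -2.
Country A's induced payoffs are -6, -2, -1, -2, so Country A commits to T2. Subgame-perfect outcome: (T2, W) with payoffs (-1, 8).
Under simultaneous play:
Country A's best replies: W→T0; X→T0; Y→T1; Z→T2.
Country B's best replies: T0→Z; T1→Y; T2→W; T3→Z.
Only (T1, Y) has each player best-responding; Nash payoffs (-2, 1).
Country B earns 8 sequentially versus 1 at the Nash outcome: better off.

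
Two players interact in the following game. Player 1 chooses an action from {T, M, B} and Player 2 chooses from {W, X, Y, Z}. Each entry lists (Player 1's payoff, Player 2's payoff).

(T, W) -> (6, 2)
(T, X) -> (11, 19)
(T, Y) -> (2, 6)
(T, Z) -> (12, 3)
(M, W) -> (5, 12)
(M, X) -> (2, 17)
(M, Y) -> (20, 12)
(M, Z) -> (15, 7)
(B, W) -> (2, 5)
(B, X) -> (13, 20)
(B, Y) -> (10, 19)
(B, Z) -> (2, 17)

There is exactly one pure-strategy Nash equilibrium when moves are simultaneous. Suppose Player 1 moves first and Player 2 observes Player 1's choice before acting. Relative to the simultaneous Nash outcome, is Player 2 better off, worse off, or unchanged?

Backward induction with Player 1 moving first.
- T: Player 2 compares 2, 19, 6, 3 and picks X; Player 1 would get 11.
- M: Player 2 compares 12, 17, 12, 7 and picks X; Player 1 would get 2.
- B: Player 2 compares 5, 20, 19, 17 and picks X; Player 1 would get 13.
Player 1's induced payoffs are 11, 2, 13, so Player 1 commits to B. Subgame-perfect outcome: (B, X) with payoffs (13, 20).
For the simultaneous game, intersect best replies.
Player 1's best replies: W→T; X→B; Y→M; Z→M.
Player 2's best replies: T→X; M→X; B→X.
The unique mutual best reply is (B, X), giving (13, 20).
Player 2 earns 20 sequentially versus 20 at the Nash outcome: unchanged.

unchanged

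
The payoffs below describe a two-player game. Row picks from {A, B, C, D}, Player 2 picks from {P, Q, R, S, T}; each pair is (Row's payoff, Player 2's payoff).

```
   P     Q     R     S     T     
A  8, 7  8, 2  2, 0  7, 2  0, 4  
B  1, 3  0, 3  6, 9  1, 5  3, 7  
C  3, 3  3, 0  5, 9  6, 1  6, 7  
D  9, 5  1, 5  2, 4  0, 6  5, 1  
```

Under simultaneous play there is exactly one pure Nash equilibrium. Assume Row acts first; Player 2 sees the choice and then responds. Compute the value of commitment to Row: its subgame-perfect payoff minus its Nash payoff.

2

Solve by backward induction (Row leads).
- A: Player 2 compares 7, 2, 0, 2, 4 and picks P; Row would get 8.
- B: Player 2 compares 3, 3, 9, 5, 7 and picks R; Row would get 6.
- C: Player 2 compares 3, 0, 9, 1, 7 and picks R; Row would get 5.
- D: Player 2 compares 5, 5, 4, 6, 1 and picks S; Row would get 0.
Maximizing over 8, 6, 5, 0, Row chooses A. Subgame-perfect outcome: (A, P) with payoffs (8, 7).
Now find the simultaneous Nash equilibrium.
Row's best replies: P→D; Q→A; R→B; S→A; T→C.
Player 2's best replies: A→P; B→R; C→R; D→S.
The unique mutual best reply is (B, R), giving (6, 9).
Row's commitment gain: 8 − 6 = 2.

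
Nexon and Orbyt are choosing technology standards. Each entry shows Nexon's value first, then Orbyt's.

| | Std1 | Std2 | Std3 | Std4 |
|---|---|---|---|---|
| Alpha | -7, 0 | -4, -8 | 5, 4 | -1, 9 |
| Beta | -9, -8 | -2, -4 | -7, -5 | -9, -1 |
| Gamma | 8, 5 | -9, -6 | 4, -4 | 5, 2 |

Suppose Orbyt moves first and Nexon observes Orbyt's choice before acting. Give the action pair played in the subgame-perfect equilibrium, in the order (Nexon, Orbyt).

(Gamma, Std1)

Nexon best-responds to each possible Orbyt move:
- Std1 → Nexon plays Gamma (best of -7, -9, 8); Orbyt gets 5.
- Std2 → Nexon plays Beta (best of -4, -2, -9); Orbyt gets -4.
- Std3 → Nexon plays Alpha (best of 5, -7, 4); Orbyt gets 4.
- Std4 → Nexon plays Gamma (best of -1, -9, 5); Orbyt gets 2.
Orbyt's induced payoffs are 5, -4, 4, 2, so Orbyt commits to Std1. Subgame-perfect outcome: (Gamma, Std1) with payoffs (8, 5).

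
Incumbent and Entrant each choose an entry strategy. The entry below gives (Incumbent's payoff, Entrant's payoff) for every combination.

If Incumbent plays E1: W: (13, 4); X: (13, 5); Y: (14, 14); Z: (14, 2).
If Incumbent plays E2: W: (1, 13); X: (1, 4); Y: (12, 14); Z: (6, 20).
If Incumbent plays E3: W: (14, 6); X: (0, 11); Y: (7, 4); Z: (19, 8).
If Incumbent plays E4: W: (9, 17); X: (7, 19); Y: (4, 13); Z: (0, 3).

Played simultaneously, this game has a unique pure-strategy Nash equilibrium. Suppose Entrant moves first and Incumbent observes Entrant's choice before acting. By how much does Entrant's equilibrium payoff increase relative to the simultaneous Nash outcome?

Incumbent best-responds to each possible Entrant move:
- W: BR = E3, leader payoff 6.
- X: BR = E1, leader payoff 5.
- Y: BR = E1, leader payoff 14.
- Z: BR = E3, leader payoff 8.
Among 6, 5, 14, 8, the best is 14 at Y. Subgame-perfect outcome: (E1, Y) with payoffs (14, 14).
Under simultaneous play:
Incumbent's best replies: W→E3; X→E1; Y→E1; Z→E3.
Entrant's best replies: E1→Y; E2→Z; E3→X; E4→X.
Only (E1, Y) has each player best-responding; Nash payoffs (14, 14).
Entrant's commitment gain: 14 − 14 = 0.

0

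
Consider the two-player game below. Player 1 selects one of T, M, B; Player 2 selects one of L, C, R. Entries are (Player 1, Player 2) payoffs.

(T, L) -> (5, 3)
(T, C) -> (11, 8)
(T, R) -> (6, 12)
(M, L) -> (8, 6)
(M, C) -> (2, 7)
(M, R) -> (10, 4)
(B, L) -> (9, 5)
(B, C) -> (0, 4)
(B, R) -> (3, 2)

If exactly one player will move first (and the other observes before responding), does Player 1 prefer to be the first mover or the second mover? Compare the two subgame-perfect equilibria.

second

If Player 1 leads: Player 2's best replies are T→R, M→C, B→L; Player 1's induced payoffs 6, 2, 9; outcome (B, L), payoffs (9, 5).
If Player 2 leads: Player 1's best replies are L→B, C→T, R→M; Player 2's induced payoffs 5, 8, 4; outcome (T, C), payoffs (11, 8).
Player 1 gets 9 moving first and 11 moving second, so Player 1 prefers to move second.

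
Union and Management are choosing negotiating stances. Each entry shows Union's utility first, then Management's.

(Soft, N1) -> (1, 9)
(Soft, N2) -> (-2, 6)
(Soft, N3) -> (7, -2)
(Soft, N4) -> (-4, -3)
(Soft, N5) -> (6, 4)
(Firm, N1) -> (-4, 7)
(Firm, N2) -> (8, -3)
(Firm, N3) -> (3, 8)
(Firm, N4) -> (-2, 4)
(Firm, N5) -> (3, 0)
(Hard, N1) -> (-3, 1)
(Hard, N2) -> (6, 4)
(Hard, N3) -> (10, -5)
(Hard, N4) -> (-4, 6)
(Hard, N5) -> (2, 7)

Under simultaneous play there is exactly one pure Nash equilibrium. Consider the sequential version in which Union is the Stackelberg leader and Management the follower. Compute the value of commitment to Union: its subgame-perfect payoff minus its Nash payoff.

2

Work backward from Management's decision.
- Soft: BR = N1, leader payoff 1.
- Firm: BR = N3, leader payoff 3.
- Hard: BR = N5, leader payoff 2.
Among 1, 3, 2, the best is 3 at Firm. Subgame-perfect outcome: (Firm, N3) with payoffs (3, 8).
Under simultaneous play:
Union's best replies: N1→Soft; N2→Firm; N3→Hard; N4→Firm; N5→Soft.
Management's best replies: Soft→N1; Firm→N3; Hard→N5.
Only (Soft, N1) has each player best-responding; Nash payoffs (1, 9).
Union's commitment gain: 3 − 1 = 2.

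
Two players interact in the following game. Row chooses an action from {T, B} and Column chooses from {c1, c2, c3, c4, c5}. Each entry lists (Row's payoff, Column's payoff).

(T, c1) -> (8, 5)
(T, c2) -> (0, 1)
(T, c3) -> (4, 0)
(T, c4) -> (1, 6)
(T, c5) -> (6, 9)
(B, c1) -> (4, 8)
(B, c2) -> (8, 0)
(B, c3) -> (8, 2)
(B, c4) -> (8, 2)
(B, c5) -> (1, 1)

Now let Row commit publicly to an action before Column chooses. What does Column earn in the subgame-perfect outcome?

Solve by backward induction (Row leads).
- T: Column compares 5, 1, 0, 6, 9 and picks c5; Row would get 6.
- B: Column compares 8, 0, 2, 2, 1 and picks c1; Row would get 4.
Maximizing over 6, 4, Row chooses T. Subgame-perfect outcome: (T, c5) with payoffs (6, 9).

9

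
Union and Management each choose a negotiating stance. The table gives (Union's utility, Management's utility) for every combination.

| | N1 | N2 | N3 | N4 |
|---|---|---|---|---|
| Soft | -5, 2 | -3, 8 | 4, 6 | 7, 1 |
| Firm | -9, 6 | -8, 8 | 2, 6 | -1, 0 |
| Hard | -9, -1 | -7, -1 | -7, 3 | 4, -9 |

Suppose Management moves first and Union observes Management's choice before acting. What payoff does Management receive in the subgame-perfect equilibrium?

8

Work backward from Union's decision.
- N1: Union compares -5, -9, -9 and picks Soft; Management would get 2.
- N2: Union compares -3, -8, -7 and picks Soft; Management would get 8.
- N3: Union compares 4, 2, -7 and picks Soft; Management would get 6.
- N4: Union compares 7, -1, 4 and picks Soft; Management would get 1.
Maximizing over 2, 8, 6, 1, Management chooses N2. Subgame-perfect outcome: (Soft, N2) with payoffs (-3, 8).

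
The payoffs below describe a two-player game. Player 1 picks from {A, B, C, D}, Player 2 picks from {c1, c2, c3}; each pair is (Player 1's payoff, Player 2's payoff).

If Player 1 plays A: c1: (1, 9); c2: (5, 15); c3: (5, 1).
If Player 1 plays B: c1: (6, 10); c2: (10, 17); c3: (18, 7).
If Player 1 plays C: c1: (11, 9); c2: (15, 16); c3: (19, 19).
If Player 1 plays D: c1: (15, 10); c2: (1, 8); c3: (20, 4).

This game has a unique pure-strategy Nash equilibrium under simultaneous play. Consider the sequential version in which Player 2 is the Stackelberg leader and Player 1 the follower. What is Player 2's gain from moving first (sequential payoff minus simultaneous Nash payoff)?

Backward induction with Player 2 moving first.
- c1: BR = D, leader payoff 10.
- c2: BR = C, leader payoff 16.
- c3: BR = D, leader payoff 4.
Player 2's induced payoffs are 10, 16, 4, so Player 2 commits to c2. Subgame-perfect outcome: (C, c2) with payoffs (15, 16).
For the simultaneous game, intersect best replies.
Player 1's best replies: c1→D; c2→C; c3→D.
Player 2's best replies: A→c2; B→c2; C→c3; D→c1.
Only (D, c1) has each player best-responding; Nash payoffs (15, 10).
Player 2's commitment gain: 16 − 10 = 6.

6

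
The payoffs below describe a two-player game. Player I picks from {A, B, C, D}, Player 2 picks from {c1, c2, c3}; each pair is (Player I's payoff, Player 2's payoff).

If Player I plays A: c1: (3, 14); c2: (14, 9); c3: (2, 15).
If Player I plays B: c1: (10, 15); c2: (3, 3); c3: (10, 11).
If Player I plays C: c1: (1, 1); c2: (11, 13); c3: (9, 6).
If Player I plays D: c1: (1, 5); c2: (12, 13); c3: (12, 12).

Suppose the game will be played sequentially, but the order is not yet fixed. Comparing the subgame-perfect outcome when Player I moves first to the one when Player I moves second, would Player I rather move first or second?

first

If Player I leads: Player 2's best replies are A→c3, B→c1, C→c2, D→c2; Player I's induced payoffs 2, 10, 11, 12; outcome (D, c2), payoffs (12, 13).
If Player 2 leads: Player I's best replies are c1→B, c2→A, c3→D; Player 2's induced payoffs 15, 9, 12; outcome (B, c1), payoffs (10, 15).
Player I gets 12 moving first and 10 moving second, so Player I prefers to move first.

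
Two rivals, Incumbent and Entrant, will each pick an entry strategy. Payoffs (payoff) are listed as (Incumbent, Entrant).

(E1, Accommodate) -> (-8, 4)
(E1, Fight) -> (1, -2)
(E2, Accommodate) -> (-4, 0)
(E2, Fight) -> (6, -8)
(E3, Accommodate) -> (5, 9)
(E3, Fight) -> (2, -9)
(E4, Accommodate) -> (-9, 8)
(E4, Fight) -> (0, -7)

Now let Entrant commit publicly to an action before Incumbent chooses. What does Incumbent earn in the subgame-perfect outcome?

Incumbent best-responds to each possible Entrant move:
- Accommodate: BR = E3, leader payoff 9.
- Fight: BR = E2, leader payoff -8.
Entrant's induced payoffs are 9, -8, so Entrant commits to Accommodate. Subgame-perfect outcome: (E3, Accommodate) with payoffs (5, 9).

5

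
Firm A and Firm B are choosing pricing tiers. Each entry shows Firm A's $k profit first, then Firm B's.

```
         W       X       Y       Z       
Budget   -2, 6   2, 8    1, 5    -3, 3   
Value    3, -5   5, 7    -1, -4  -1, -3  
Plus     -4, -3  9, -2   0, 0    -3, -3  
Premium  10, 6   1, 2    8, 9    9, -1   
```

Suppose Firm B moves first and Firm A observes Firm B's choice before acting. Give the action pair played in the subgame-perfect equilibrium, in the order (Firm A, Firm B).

(Premium, Y)

Solve by backward induction (Firm B leads).
- W: Firm A compares -2, 3, -4, 10 and picks Premium; Firm B would get 6.
- X: Firm A compares 2, 5, 9, 1 and picks Plus; Firm B would get -2.
- Y: Firm A compares 1, -1, 0, 8 and picks Premium; Firm B would get 9.
- Z: Firm A compares -3, -1, -3, 9 and picks Premium; Firm B would get -1.
Firm B's induced payoffs are 6, -2, 9, -1, so Firm B commits to Y. Subgame-perfect outcome: (Premium, Y) with payoffs (8, 9).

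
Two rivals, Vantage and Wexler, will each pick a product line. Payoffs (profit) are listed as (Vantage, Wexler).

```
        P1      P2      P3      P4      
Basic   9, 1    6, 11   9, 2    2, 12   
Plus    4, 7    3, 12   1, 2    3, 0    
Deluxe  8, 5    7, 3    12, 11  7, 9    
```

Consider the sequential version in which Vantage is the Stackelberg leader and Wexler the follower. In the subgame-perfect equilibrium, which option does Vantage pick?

Deluxe

Work backward from Wexler's decision.
- Basic: BR = P4, leader payoff 2.
- Plus: BR = P2, leader payoff 3.
- Deluxe: BR = P3, leader payoff 12.
Among 2, 3, 12, the best is 12 at Deluxe. Subgame-perfect outcome: (Deluxe, P3) with payoffs (12, 11).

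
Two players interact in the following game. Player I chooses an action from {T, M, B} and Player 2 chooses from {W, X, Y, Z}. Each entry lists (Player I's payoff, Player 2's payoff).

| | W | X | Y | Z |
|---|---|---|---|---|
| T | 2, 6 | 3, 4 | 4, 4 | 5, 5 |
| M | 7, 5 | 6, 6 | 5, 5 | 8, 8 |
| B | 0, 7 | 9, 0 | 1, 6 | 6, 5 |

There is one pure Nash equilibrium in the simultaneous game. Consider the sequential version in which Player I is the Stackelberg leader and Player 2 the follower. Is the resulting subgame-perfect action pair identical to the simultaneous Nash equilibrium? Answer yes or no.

Solve by backward induction (Player I leads).
- T → Player 2 plays W (best of 6, 4, 4, 5); Player I gets 2.
- M → Player 2 plays Z (best of 5, 6, 5, 8); Player I gets 8.
- B → Player 2 plays W (best of 7, 0, 6, 5); Player I gets 0.
Maximizing over 2, 8, 0, Player I chooses M. Subgame-perfect outcome: (M, Z) with payoffs (8, 8).
Now find the simultaneous Nash equilibrium.
Player I's best replies: W→M; X→B; Y→M; Z→M.
Player 2's best replies: T→W; M→Z; B→W.
Only (M, Z) has each player best-responding; Nash payoffs (8, 8).
Sequential outcome (M, Z) coincides with the Nash profile (M, Z).

yes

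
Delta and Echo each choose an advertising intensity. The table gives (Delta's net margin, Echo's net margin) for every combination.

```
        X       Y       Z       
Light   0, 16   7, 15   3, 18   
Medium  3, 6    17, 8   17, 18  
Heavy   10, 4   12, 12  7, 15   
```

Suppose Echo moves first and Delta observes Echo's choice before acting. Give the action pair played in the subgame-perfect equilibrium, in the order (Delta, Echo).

Delta best-responds to each possible Echo move:
- X: BR = Heavy, leader payoff 4.
- Y: BR = Medium, leader payoff 8.
- Z: BR = Medium, leader payoff 18.
Maximizing over 4, 8, 18, Echo chooses Z. Subgame-perfect outcome: (Medium, Z) with payoffs (17, 18).

(Medium, Z)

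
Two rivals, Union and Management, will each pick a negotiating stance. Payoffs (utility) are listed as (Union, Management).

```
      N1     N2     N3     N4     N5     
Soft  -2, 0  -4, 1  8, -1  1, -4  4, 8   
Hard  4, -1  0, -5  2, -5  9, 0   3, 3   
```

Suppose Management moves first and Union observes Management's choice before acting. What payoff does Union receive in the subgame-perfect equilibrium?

Work backward from Union's decision.
- N1 → Union plays Hard (best of -2, 4); Management gets -1.
- N2 → Union plays Hard (best of -4, 0); Management gets -5.
- N3 → Union plays Soft (best of 8, 2); Management gets -1.
- N4 → Union plays Hard (best of 1, 9); Management gets 0.
- N5 → Union plays Soft (best of 4, 3); Management gets 8.
Among -1, -5, -1, 0, 8, the best is 8 at N5. Subgame-perfect outcome: (Soft, N5) with payoffs (4, 8).

4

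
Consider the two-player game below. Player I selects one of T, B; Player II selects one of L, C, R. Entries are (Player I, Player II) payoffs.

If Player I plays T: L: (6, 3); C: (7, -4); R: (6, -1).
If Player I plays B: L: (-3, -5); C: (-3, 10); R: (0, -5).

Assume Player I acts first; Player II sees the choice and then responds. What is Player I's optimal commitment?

T

Player II best-responds to each possible Player I move:
- T → Player II plays L (best of 3, -4, -1); Player I gets 6.
- B → Player II plays C (best of -5, 10, -5); Player I gets -3.
Player I's induced payoffs are 6, -3, so Player I commits to T. Subgame-perfect outcome: (T, L) with payoffs (6, 3).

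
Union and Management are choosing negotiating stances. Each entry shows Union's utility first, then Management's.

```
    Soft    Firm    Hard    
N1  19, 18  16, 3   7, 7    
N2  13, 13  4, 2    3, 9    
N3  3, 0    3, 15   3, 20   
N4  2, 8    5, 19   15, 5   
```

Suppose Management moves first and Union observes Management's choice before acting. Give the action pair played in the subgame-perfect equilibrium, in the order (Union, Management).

Union best-responds to each possible Management move:
- Soft → Union plays N1 (best of 19, 13, 3, 2); Management gets 18.
- Firm → Union plays N1 (best of 16, 4, 3, 5); Management gets 3.
- Hard → Union plays N4 (best of 7, 3, 3, 15); Management gets 5.
Maximizing over 18, 3, 5, Management chooses Soft. Subgame-perfect outcome: (N1, Soft) with payoffs (19, 18).

(N1, Soft)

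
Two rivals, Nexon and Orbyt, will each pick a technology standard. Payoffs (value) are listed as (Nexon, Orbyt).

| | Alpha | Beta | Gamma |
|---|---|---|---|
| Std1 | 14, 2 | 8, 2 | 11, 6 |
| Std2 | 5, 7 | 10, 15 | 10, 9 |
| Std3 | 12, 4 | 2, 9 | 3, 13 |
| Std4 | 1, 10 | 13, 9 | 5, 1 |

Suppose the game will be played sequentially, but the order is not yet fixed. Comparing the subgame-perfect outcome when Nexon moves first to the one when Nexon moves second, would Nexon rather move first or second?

second

If Nexon leads: Orbyt's best replies are Std1→Gamma, Std2→Beta, Std3→Gamma, Std4→Alpha; Nexon's induced payoffs 11, 10, 3, 1; outcome (Std1, Gamma), payoffs (11, 6).
If Orbyt leads: Nexon's best replies are Alpha→Std1, Beta→Std4, Gamma→Std1; Orbyt's induced payoffs 2, 9, 6; outcome (Std4, Beta), payoffs (13, 9).
Nexon gets 11 moving first and 13 moving second, so Nexon prefers to move second.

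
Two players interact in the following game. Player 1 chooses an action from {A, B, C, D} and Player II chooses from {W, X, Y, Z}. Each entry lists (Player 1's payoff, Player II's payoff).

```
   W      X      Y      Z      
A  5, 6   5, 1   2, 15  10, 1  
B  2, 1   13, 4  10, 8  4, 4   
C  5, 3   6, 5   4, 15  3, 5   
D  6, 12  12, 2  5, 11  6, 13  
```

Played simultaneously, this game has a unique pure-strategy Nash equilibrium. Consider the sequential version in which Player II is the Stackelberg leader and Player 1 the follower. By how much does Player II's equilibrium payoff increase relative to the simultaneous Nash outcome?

4

Work backward from Player 1's decision.
- W: BR = D, leader payoff 12.
- X: BR = B, leader payoff 4.
- Y: BR = B, leader payoff 8.
- Z: BR = A, leader payoff 1.
Among 12, 4, 8, 1, the best is 12 at W. Subgame-perfect outcome: (D, W) with payoffs (6, 12).
Under simultaneous play:
Player 1's best replies: W→D; X→B; Y→B; Z→A.
Player II's best replies: A→Y; B→Y; C→Y; D→Z.
Only (B, Y) has each player best-responding; Nash payoffs (10, 8).
Player II's commitment gain: 12 − 8 = 4.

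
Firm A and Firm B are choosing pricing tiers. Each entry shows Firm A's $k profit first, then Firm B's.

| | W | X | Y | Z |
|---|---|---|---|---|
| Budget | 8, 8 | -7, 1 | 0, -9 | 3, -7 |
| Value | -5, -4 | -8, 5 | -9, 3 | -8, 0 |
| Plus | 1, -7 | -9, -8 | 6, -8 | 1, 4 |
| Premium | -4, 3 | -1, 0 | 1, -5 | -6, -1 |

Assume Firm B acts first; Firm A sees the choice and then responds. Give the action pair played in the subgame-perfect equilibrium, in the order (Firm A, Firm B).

Backward induction with Firm B moving first.
- W: BR = Budget, leader payoff 8.
- X: BR = Premium, leader payoff 0.
- Y: BR = Plus, leader payoff -8.
- Z: BR = Budget, leader payoff -7.
Maximizing over 8, 0, -8, -7, Firm B chooses W. Subgame-perfect outcome: (Budget, W) with payoffs (8, 8).

(Budget, W)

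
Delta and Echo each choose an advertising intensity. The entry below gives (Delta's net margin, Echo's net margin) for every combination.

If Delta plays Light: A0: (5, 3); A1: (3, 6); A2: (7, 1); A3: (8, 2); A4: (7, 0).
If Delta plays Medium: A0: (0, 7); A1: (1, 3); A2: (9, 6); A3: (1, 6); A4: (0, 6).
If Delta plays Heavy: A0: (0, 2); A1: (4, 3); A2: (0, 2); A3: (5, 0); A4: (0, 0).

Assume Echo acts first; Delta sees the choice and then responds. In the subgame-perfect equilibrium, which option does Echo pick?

Delta best-responds to each possible Echo move:
- A0: Delta compares 5, 0, 0 and picks Light; Echo would get 3.
- A1: Delta compares 3, 1, 4 and picks Heavy; Echo would get 3.
- A2: Delta compares 7, 9, 0 and picks Medium; Echo would get 6.
- A3: Delta compares 8, 1, 5 and picks Light; Echo would get 2.
- A4: Delta compares 7, 0, 0 and picks Light; Echo would get 0.
Among 3, 3, 6, 2, 0, the best is 6 at A2. Subgame-perfect outcome: (Medium, A2) with payoffs (9, 6).

A2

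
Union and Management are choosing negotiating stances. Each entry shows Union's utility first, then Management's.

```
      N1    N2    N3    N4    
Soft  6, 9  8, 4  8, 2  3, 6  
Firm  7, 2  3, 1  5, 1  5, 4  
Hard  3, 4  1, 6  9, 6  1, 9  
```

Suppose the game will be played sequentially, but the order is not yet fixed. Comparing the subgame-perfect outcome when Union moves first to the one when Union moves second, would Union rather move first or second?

second

If Union leads: Management's best replies are Soft→N1, Firm→N4, Hard→N4; Union's induced payoffs 6, 5, 1; outcome (Soft, N1), payoffs (6, 9).
If Management leads: Union's best replies are N1→Firm, N2→Soft, N3→Hard, N4→Firm; Management's induced payoffs 2, 4, 6, 4; outcome (Hard, N3), payoffs (9, 6).
Union gets 6 moving first and 9 moving second, so Union prefers to move second.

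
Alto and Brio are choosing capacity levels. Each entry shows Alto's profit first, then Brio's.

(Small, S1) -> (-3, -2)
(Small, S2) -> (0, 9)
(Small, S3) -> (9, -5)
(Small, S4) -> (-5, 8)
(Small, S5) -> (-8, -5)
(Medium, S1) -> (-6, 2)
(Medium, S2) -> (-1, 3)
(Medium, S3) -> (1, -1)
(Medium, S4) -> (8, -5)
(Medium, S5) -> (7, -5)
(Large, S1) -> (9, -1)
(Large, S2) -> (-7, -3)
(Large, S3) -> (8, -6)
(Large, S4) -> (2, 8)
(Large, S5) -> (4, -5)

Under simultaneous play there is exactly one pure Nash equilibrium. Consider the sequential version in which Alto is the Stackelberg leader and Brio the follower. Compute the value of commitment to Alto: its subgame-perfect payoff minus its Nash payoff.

Brio best-responds to each possible Alto move:
- Small → Brio plays S2 (best of -2, 9, -5, 8, -5); Alto gets 0.
- Medium → Brio plays S2 (best of 2, 3, -1, -5, -5); Alto gets -1.
- Large → Brio plays S4 (best of -1, -3, -6, 8, -5); Alto gets 2.
Among 0, -1, 2, the best is 2 at Large. Subgame-perfect outcome: (Large, S4) with payoffs (2, 8).
Under simultaneous play:
Alto's best replies: S1→Large; S2→Small; S3→Small; S4→Medium; S5→Medium.
Brio's best replies: Small→S2; Medium→S2; Large→S4.
Only (Small, S2) has each player best-responding; Nash payoffs (0, 9).
Alto's commitment gain: 2 − 0 = 2.

2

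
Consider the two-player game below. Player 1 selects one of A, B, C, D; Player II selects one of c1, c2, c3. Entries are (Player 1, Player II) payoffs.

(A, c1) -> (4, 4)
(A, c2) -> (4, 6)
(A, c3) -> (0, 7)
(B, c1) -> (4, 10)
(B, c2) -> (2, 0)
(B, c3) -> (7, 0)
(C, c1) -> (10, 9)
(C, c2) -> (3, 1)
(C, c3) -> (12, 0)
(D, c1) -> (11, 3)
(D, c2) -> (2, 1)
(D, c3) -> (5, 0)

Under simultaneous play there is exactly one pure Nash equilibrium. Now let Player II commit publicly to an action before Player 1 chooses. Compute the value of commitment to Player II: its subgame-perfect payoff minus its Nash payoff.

Player 1 best-responds to each possible Player II move:
- c1: BR = D, leader payoff 3.
- c2: BR = A, leader payoff 6.
- c3: BR = C, leader payoff 0.
Maximizing over 3, 6, 0, Player II chooses c2. Subgame-perfect outcome: (A, c2) with payoffs (4, 6).
Under simultaneous play:
Player 1's best replies: c1→D; c2→A; c3→C.
Player II's best replies: A→c3; B→c1; C→c1; D→c1.
The unique mutual best reply is (D, c1), giving (11, 3).
Player II's commitment gain: 6 − 3 = 3.

3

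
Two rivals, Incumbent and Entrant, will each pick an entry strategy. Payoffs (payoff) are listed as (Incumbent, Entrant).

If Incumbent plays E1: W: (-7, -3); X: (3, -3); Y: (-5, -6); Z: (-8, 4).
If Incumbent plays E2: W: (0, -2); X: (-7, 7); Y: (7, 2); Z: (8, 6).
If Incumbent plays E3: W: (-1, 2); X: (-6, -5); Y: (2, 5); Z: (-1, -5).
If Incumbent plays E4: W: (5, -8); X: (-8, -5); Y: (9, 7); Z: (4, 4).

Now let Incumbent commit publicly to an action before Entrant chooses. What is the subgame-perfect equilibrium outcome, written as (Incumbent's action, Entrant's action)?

(E4, Y)

Entrant best-responds to each possible Incumbent move:
- E1 → Entrant plays Z (best of -3, -3, -6, 4); Incumbent gets -8.
- E2 → Entrant plays X (best of -2, 7, 2, 6); Incumbent gets -7.
- E3 → Entrant plays Y (best of 2, -5, 5, -5); Incumbent gets 2.
- E4 → Entrant plays Y (best of -8, -5, 7, 4); Incumbent gets 9.
Maximizing over -8, -7, 2, 9, Incumbent chooses E4. Subgame-perfect outcome: (E4, Y) with payoffs (9, 7).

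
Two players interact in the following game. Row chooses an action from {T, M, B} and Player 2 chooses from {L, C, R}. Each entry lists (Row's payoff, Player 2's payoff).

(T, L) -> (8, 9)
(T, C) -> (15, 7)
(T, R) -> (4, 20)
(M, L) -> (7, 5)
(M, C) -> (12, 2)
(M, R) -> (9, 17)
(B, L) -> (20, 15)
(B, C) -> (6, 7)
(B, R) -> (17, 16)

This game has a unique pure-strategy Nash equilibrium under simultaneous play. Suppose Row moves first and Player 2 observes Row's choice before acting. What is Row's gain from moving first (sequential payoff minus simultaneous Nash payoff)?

Backward induction with Row moving first.
- T: Player 2 compares 9, 7, 20 and picks R; Row would get 4.
- M: Player 2 compares 5, 2, 17 and picks R; Row would get 9.
- B: Player 2 compares 15, 7, 16 and picks R; Row would get 17.
Maximizing over 4, 9, 17, Row chooses B. Subgame-perfect outcome: (B, R) with payoffs (17, 16).
Under simultaneous play:
Row's best replies: L→B; C→T; R→B.
Player 2's best replies: T→R; M→R; B→R.
The unique mutual best reply is (B, R), giving (17, 16).
Row's commitment gain: 17 − 17 = 0.

0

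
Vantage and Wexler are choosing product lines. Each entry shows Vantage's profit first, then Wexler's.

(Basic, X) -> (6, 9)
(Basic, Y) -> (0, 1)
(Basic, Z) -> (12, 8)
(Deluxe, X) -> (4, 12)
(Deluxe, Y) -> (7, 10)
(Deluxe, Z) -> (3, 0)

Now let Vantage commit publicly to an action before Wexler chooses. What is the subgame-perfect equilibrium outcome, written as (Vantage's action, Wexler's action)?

Wexler best-responds to each possible Vantage move:
- Basic → Wexler plays X (best of 9, 1, 8); Vantage gets 6.
- Deluxe → Wexler plays X (best of 12, 10, 0); Vantage gets 4.
Maximizing over 6, 4, Vantage chooses Basic. Subgame-perfect outcome: (Basic, X) with payoffs (6, 9).

(Basic, X)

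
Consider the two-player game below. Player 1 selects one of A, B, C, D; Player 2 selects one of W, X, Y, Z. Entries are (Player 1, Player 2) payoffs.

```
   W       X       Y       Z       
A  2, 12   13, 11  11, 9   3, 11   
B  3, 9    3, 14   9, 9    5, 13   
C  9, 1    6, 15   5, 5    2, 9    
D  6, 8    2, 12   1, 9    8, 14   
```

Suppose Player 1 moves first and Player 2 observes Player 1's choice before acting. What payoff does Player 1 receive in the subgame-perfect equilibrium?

Work backward from Player 2's decision.
- A: Player 2 compares 12, 11, 9, 11 and picks W; Player 1 would get 2.
- B: Player 2 compares 9, 14, 9, 13 and picks X; Player 1 would get 3.
- C: Player 2 compares 1, 15, 5, 9 and picks X; Player 1 would get 6.
- D: Player 2 compares 8, 12, 9, 14 and picks Z; Player 1 would get 8.
Player 1's induced payoffs are 2, 3, 6, 8, so Player 1 commits to D. Subgame-perfect outcome: (D, Z) with payoffs (8, 14).

8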